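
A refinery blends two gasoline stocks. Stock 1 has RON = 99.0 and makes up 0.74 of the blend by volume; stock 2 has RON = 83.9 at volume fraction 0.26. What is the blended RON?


Linear blending: RON_blend = sum(vi * RONi)
Contribution 1: 0.74 * 99.0 = 73.26
Contribution 2: 0.26 * 83.9 = 21.814
RON_blend = 73.26 + 21.814 = 95.074

95.074


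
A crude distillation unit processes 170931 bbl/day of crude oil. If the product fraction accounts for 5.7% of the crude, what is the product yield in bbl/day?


Crude throughput = 170931 bbl/day
Fraction yield = 5.7%
yield = throughput * fraction / 100
yield = 170931 * 5.7 / 100 = 9743.067

9743.067 bbl/day


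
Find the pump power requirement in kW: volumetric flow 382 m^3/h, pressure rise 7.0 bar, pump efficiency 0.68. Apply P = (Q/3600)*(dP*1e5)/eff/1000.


Q = 382 / 3600 = 0.106111 m^3/s
P = 0.106111 * (7.0 * 1e5) / 0.68 / 1000 = 109.2

109.2 kW


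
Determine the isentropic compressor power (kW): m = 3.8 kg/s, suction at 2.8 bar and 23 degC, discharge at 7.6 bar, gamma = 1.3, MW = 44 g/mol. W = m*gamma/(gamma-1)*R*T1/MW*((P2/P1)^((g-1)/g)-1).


Isentropic work: W = m*(gamma/(gamma-1))*(R*T1/MW)*((P2/P1)^((gamma-1)/gamma) - 1)
T1 = 23 + 273.15 = 296.15 K
Pressure ratio = 7.6 / 2.8 = 2.71429
Exponent = (1.3 - 1)/1.3 = 0.230769
(P2/P1)^exp - 1 = 2.71429^0.230769 - 1 = 0.259141
W = 3.8 * 1.3 / 0.3 * 8.314 * 296.15 / 44 * 0.259141 = 238.8

238.8 kW


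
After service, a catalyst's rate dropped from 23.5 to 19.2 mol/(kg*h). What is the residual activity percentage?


Activity (%) = (rate_used / rate_fresh) * 100
rate_used = 19.2, rate_fresh = 23.5
= (19.2 / 23.5) * 100
= 0.8170 * 100 = 81.70

81.70 %


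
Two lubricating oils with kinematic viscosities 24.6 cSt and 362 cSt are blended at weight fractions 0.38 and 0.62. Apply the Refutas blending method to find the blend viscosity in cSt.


Refutas method: VBN_i = 14.534*ln(ln(visc_i + 0.8)) + 10.975, blended linearly by mass fraction; since VBN is linear in VBI_i = ln(ln(visc_i + 0.8)) and the fractions sum to 1, blend VBI directly: visc = exp(exp(VBI_blend)) - 0.8
VBI_1 = ln(ln(24.6 + 0.8)) = 1.17395
VBI_2 = ln(ln(362 + 0.8)) = 1.77391
VBI_blend = 0.38 * 1.17395 + 0.62 * 1.77391 = 1.54593
visc_blend = exp(exp(1.54593)) - 0.8 = 108.3

108.3 cSt


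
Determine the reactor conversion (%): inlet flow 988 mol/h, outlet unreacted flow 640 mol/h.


X = (F_in - F_out) / F_in * 100
Moles reacted = 988 - 640 = 348
X = 348 / 988 * 100
= 0.3522 * 100
= 35.22 %

35.22 %


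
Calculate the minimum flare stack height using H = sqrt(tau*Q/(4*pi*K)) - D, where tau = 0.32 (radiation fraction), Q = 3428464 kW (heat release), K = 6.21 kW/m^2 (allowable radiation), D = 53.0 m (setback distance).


tau*Q/(4*pi*K) = 0.32 * 3428464 / (4 * pi * 6.21) = 14058.8
sqrt(14058.8) = 118.57
H = 118.57 - 53.0 = 65.57

65.57 m


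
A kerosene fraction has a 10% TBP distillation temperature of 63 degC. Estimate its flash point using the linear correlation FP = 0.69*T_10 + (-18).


FP = 0.69 * 63 + (-18) = 25.47

25.47 degC


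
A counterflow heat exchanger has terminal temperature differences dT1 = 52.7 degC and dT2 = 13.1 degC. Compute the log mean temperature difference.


LMTD = (dT1 - dT2) / ln(dT1/dT2)
= (52.7 - 13.1) / ln(52.7 / 13.1) = 39.6 / 1.392 = 28.45

28.45 degC


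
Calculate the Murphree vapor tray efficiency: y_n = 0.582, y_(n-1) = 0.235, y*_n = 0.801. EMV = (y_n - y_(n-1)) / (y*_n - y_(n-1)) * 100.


Murphree vapor efficiency: EMV = (y_n - y_(n-1)) / (y*_n - y_(n-1)) * 100
EMV = (0.582 - 0.235) / (0.801 - 0.235) * 100 = 0.347 / 0.566 * 100 = 61.31

61.31 %


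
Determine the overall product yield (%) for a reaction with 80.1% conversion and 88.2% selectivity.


Overall yield = conversion (%) * selectivity (%) / 100
Conversion = 80.1%, Selectivity = 88.2%
Y = 80.1 * 88.2 / 100
= 70.6482 %

70.6482 %


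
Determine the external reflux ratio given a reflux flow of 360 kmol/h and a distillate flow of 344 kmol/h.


Reflux ratio definition: R = L / D (liquid returned / distillate withdrawn)
L = 360 kmol/h, D = 344 kmol/h
R = 360 / 344 = 1.047

1.047


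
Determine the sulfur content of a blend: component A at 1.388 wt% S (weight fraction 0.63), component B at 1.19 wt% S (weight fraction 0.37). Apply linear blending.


Linear sulfur blending: S_blend = x1*S1 + x2*S2
Contribution 1: 0.63 * 1.388 = 0.87444 wt%
Contribution 2: 0.37 * 1.19 = 0.4403 wt%
S_blend = 0.87444 + 0.4403 = 1.31474

1.31474 wt%


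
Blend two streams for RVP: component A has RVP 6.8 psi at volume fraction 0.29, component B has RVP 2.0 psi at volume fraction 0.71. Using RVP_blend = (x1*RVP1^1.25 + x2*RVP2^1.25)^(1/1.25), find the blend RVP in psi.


Chevron index: RVP_blend = (sum xi*RVPi^1.25)^(1/1.25)
RVP^1.25 terms: 0.29 * 6.8^1.25 + 0.71 * 2.0^1.25 = 4.87312
RVP_blend = 4.87312^(1/1.25) = 3.550

3.550 psi


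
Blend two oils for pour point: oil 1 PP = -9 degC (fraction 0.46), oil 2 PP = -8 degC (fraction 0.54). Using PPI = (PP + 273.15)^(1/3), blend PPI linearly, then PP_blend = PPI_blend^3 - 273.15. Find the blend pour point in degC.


PPI_1 = (-9 + 273.15)^(1/3) = 6.416283
PPI_2 = (-8 + 273.15)^(1/3) = 6.42437
PPI_blend = 0.46 * 6.416283 + 0.54 * 6.42437 = 6.42065
PP_blend = 6.42065^3 - 273.15 = 264.6897 - 273.15 = -8.46

-8.46 degC


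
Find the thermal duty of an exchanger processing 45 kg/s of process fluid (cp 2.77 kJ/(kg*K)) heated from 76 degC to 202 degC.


Q = m_dot * cp * delta_T
delta_T = 202 - 76 = 126 K
Q = 45 * 2.77 * 126
= 124.65 * 126
= 15705.9 kW

15705.9 kW


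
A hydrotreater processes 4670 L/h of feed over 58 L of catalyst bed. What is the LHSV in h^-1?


LHSV = volumetric feed rate / catalyst volume
= 4670 L/h / 58 L
= 80.52 h^-1

80.52 h^-1


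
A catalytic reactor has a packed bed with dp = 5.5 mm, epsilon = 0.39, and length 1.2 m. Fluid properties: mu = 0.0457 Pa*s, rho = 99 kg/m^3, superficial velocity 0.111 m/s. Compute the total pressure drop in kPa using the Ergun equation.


dp = 5.5 mm = 0.0055 m
Viscous term = 150*0.0457*0.111*(1-0.39)^2 / (0.0055^2*0.39^3) = 157787
Inertial term = 1.75*99*0.111^2*(1-0.39) / (0.0055*0.39^3) = 3991.1
dP/L = 157787 + 3991.1 = 161778 Pa/m
dP = 161778 * 1.2 / 1000 = 194.1 kPa

194.1 kPa


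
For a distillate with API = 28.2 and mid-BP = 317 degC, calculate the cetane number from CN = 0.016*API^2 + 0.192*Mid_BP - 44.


CN = 0.016 * 28.2^2 + 0.192 * 317 - 44
CN = 12.72384 + 60.864 - 44 = 29.58784

29.58784


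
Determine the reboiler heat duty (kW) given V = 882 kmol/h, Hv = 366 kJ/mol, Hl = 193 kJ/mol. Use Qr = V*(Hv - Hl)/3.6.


Qr = 882 * (366 - 193) / 3.6 = 882 * 173 / 3.6 = 42380

42380 kW


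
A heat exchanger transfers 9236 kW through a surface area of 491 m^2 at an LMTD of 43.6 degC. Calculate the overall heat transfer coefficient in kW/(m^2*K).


From Q = U*A*LMTD, U = Q / (A * LMTD)
U = 9236 / (491 * 43.6) = 9236 / 21407.6 = 0.4314

0.4314 kW/(m^2*K)


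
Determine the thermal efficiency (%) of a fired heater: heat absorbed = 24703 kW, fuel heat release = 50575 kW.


Furnace efficiency = Q_absorbed / Q_fuel * 100
= 24703 / 50575 * 100 = 48.84

48.84 %


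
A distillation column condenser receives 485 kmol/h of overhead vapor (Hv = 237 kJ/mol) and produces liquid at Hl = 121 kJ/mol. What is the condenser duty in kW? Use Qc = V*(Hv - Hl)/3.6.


Qc = 485 * (237 - 121) / 3.6 = 485 * 116 / 3.6 = 15630

15630 kW


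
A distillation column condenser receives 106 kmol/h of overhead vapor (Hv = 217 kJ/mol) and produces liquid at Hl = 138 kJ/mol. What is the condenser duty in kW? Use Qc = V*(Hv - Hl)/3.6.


Qc = 106 * (217 - 138) / 3.6 = 106 * 79 / 3.6 = 2326

2326 kW


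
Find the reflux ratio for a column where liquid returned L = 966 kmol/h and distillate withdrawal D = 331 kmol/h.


Reflux ratio definition: R = L / D (liquid returned / distillate withdrawn)
L = 966 kmol/h, D = 331 kmol/h
R = 966 / 331 = 2.918

2.918


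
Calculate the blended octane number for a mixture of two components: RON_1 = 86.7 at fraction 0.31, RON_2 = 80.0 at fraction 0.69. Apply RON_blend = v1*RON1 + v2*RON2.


Linear blending: RON_blend = sum(vi * RONi)
Contribution 1: 0.31 * 86.7 = 26.877
Contribution 2: 0.69 * 80.0 = 55.2
RON_blend = 26.877 + 55.2 = 82.077

82.077


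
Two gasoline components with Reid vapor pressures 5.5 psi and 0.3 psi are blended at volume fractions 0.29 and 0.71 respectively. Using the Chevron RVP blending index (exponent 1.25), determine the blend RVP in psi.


Chevron index: RVP_blend = (sum xi*RVPi^1.25)^(1/1.25)
RVP^1.25 terms: 0.29 * 5.5^1.25 + 0.71 * 0.3^1.25 = 2.60023
RVP_blend = 2.60023^(1/1.25) = 2.148

2.148 psi


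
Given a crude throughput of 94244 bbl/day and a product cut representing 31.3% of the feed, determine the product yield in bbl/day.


Crude throughput = 94244 bbl/day
Fraction yield = 31.3%
yield = throughput * fraction / 100
yield = 94244 * 31.3 / 100 = 29498.372

29498.372 bbl/day


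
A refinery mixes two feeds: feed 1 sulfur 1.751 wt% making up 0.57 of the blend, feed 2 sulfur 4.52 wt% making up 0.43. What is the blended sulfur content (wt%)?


Linear sulfur blending: S_blend = x1*S1 + x2*S2
Contribution 1: 0.57 * 1.751 = 0.99807 wt%
Contribution 2: 0.43 * 4.52 = 1.9436 wt%
S_blend = 0.99807 + 1.9436 = 2.94167

2.94167 wt%


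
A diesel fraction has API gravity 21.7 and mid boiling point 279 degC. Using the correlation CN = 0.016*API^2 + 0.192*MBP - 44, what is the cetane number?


CN = 0.016 * 21.7^2 + 0.192 * 279 - 44
CN = 7.53424 + 53.568 - 44 = 17.10224

17.10224


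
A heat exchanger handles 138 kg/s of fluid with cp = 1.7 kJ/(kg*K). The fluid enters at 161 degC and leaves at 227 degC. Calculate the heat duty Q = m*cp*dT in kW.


Q = m_dot * cp * delta_T
delta_T = 227 - 161 = 66 K
Q = 138 * 1.7 * 66
= 234.6 * 66
= 15483.6 kW

15483.6 kW


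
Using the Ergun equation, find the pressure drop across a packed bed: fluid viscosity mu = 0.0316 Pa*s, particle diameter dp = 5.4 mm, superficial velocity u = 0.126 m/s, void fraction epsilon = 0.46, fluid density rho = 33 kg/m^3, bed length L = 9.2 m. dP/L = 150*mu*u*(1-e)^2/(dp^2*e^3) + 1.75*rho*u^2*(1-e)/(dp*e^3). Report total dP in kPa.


dp = 5.4 mm = 0.0054 m
Viscous term = 150*0.0316*0.126*(1-0.46)^2 / (0.0054^2*0.46^3) = 61358.6
Inertial term = 1.75*33*0.126^2*(1-0.46) / (0.0054*0.46^3) = 941.932
dP/L = 61358.6 + 941.932 = 62300.5 Pa/m
dP = 62300.5 * 9.2 / 1000 = 573.2 kPa

573.2 kPa


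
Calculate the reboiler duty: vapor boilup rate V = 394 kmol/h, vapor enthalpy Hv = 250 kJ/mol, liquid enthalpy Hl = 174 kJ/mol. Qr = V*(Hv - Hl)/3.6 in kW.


Qr = 394 * (250 - 174) / 3.6 = 394 * 76 / 3.6 = 8318

8318 kW


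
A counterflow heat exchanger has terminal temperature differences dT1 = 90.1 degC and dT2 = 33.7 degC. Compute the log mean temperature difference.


LMTD = (dT1 - dT2) / ln(dT1/dT2)
= (90.1 - 33.7) / ln(90.1 / 33.7) = 56.4 / 0.983422 = 57.35

57.35 degC


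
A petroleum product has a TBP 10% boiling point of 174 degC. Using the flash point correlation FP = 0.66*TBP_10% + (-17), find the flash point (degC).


FP = 0.66 * 174 + (-17) = 97.84

97.84 degC


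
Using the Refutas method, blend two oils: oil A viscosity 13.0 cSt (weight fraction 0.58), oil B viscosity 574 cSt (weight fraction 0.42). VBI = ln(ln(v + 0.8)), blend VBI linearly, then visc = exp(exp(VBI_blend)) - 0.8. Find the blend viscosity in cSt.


Refutas method: VBN_i = 14.534*ln(ln(visc_i + 0.8)) + 10.975, blended linearly by mass fraction; since VBN is linear in VBI_i = ln(ln(visc_i + 0.8)) and the fractions sum to 1, blend VBI directly: visc = exp(exp(VBI_blend)) - 0.8
VBI_1 = ln(ln(13.0 + 0.8)) = 0.964955
VBI_2 = ln(ln(574 + 0.8)) = 1.84909
VBI_blend = 0.58 * 0.964955 + 0.42 * 1.84909 = 1.33629
visc_blend = exp(exp(1.33629)) - 0.8 = 44.12

44.12 cSt


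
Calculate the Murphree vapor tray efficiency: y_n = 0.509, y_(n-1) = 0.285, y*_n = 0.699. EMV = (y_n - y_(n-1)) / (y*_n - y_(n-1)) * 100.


Murphree vapor efficiency: EMV = (y_n - y_(n-1)) / (y*_n - y_(n-1)) * 100
EMV = (0.509 - 0.285) / (0.699 - 0.285) * 100 = 0.224 / 0.414 * 100 = 54.11

54.11 %


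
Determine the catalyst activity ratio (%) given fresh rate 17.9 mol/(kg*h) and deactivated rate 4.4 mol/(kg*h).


Activity (%) = (rate_used / rate_fresh) * 100
rate_used = 4.4, rate_fresh = 17.9
= (4.4 / 17.9) * 100
= 0.2458 * 100 = 24.58

24.58 %


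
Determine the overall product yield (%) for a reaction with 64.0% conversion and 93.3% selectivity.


Overall yield = conversion (%) * selectivity (%) / 100
Conversion = 64.0%, Selectivity = 93.3%
Y = 64.0 * 93.3 / 100
= 59.712 %

59.712 %


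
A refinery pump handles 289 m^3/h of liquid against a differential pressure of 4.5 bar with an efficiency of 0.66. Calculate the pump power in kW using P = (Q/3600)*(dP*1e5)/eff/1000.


Q = 289 / 3600 = 0.0802778 m^3/s
P = 0.0802778 * (4.5 * 1e5) / 0.66 / 1000 = 54.73

54.73 kW


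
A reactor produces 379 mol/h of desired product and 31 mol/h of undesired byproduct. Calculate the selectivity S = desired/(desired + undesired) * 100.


Selectivity = desired / (desired + undesired) * 100
Total products = 379 + 31 = 410 mol/h
S = 379 / 410 * 100
= 0.9244 * 100
= 92.44 %

92.44 %


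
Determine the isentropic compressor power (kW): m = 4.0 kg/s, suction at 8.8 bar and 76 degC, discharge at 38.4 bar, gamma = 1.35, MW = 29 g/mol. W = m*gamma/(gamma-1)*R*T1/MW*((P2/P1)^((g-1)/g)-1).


Isentropic work: W = m*(gamma/(gamma-1))*(R*T1/MW)*((P2/P1)^((gamma-1)/gamma) - 1)
T1 = 76 + 273.15 = 349.15 K
Pressure ratio = 38.4 / 8.8 = 4.36364
Exponent = (1.35 - 1)/1.35 = 0.259259
(P2/P1)^exp - 1 = 4.36364^0.259259 - 1 = 0.465165
W = 4.0 * 1.35 / 0.35 * 8.314 * 349.15 / 29 * 0.465165 = 718.4

718.4 kW


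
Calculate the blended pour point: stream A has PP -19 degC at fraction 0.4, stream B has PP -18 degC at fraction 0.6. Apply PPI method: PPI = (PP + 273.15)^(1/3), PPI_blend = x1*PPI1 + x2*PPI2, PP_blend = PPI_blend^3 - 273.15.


PPI_1 = (-19 + 273.15)^(1/3) = 6.334272
PPI_2 = (-18 + 273.15)^(1/3) = 6.342569
PPI_blend = 0.4 * 6.334272 + 0.6 * 6.342569 = 6.33925
PP_blend = 6.33925^3 - 273.15 = 254.7497 - 273.15 = -18.4

-18.4 degC


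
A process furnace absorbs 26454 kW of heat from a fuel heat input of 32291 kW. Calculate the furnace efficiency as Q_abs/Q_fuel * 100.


Furnace efficiency = Q_absorbed / Q_fuel * 100
= 26454 / 32291 * 100 = 81.92

81.92 %


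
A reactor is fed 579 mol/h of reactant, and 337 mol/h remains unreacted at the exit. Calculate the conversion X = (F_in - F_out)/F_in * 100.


X = (F_in - F_out) / F_in * 100
Moles reacted = 579 - 337 = 242
X = 242 / 579 * 100
= 0.4180 * 100
= 41.80 %

41.80 %


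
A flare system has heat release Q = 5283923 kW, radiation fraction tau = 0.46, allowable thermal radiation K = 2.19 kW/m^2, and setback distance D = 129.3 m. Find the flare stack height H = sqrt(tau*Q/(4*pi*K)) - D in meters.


tau*Q/(4*pi*K) = 0.46 * 5283923 / (4 * pi * 2.19) = 88320.3
sqrt(88320.3) = 297.187
H = 297.187 - 129.3 = 167.9

167.9 m


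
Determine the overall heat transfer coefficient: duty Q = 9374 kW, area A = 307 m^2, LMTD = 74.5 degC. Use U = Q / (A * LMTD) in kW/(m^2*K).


From Q = U*A*LMTD, U = Q / (A * LMTD)
U = 9374 / (307 * 74.5) = 9374 / 22871.5 = 0.4099

0.4099 kW/(m^2*K)


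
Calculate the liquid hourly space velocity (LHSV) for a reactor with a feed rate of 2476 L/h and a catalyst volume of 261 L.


LHSV = volumetric feed rate / catalyst volume
= 2476 L/h / 261 L
= 9.487 h^-1

9.487 h^-1


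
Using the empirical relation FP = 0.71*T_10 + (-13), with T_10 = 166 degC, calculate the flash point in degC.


FP = 0.71 * 166 + (-13) = 104.86

104.86 degC


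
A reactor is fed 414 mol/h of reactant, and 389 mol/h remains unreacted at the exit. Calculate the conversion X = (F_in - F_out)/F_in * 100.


X = (F_in - F_out) / F_in * 100
Moles reacted = 414 - 389 = 25
X = 25 / 414 * 100
= 0.06039 * 100
= 6.039 %

6.039 %


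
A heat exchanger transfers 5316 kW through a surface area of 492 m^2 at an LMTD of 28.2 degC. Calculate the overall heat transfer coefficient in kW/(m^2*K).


From Q = U*A*LMTD, U = Q / (A * LMTD)
U = 5316 / (492 * 28.2) = 5316 / 13874.4 = 0.3832

0.3832 kW/(m^2*K)


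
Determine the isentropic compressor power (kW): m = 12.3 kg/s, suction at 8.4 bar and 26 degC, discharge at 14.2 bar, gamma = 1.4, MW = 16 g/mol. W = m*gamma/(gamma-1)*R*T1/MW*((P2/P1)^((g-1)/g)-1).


Isentropic work: W = m*(gamma/(gamma-1))*(R*T1/MW)*((P2/P1)^((gamma-1)/gamma) - 1)
T1 = 26 + 273.15 = 299.15 K
Pressure ratio = 14.2 / 8.4 = 1.69048
Exponent = (1.4 - 1)/1.4 = 0.285714
(P2/P1)^exp - 1 = 1.69048^0.285714 - 1 = 0.161838
W = 12.3 * 1.4 / 0.4 * 8.314 * 299.15 / 16 * 0.161838 = 1083

1083 kW


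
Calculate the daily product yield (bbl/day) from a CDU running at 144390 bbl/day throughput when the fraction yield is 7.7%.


Crude throughput = 144390 bbl/day
Fraction yield = 7.7%
yield = throughput * fraction / 100
yield = 144390 * 7.7 / 100 = 11118.03

11118.03 bbl/day


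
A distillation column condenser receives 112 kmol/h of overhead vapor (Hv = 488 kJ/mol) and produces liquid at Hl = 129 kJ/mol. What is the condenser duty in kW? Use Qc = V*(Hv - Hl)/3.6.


Qc = 112 * (488 - 129) / 3.6 = 112 * 359 / 3.6 = 11170

11170 kW


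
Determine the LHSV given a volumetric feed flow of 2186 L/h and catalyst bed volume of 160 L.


LHSV = volumetric feed rate / catalyst volume
= 2186 L/h / 160 L
= 13.66 h^-1

13.66 h^-1


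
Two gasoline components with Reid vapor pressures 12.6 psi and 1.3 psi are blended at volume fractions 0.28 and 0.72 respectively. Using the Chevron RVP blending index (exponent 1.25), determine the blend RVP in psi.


Chevron index: RVP_blend = (sum xi*RVPi^1.25)^(1/1.25)
RVP^1.25 terms: 0.28 * 12.6^1.25 + 0.72 * 1.3^1.25 = 7.64638
RVP_blend = 7.64638^(1/1.25) = 5.091

5.091 psi


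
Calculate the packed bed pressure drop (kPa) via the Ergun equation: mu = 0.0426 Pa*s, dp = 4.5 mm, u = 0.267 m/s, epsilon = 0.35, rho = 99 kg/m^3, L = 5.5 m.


dp = 4.5 mm = 0.0045 m
Viscous term = 150*0.0426*0.267*(1-0.35)^2 / (0.0045^2*0.35^3) = 830252
Inertial term = 1.75*99*0.267^2*(1-0.35) / (0.0045*0.35^3) = 41609.5
dP/L = 830252 + 41609.5 = 871862 Pa/m
dP = 871862 * 5.5 / 1000 = 4795 kPa

4795 kPa


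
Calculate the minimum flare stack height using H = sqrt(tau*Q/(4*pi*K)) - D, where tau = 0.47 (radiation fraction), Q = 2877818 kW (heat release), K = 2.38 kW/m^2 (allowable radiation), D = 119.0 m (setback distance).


tau*Q/(4*pi*K) = 0.47 * 2877818 / (4 * pi * 2.38) = 45224.6
sqrt(45224.6) = 212.661
H = 212.661 - 119.0 = 93.66

93.66 m


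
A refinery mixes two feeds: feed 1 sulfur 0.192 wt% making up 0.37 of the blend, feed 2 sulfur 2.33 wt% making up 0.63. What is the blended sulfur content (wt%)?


Linear sulfur blending: S_blend = x1*S1 + x2*S2
Contribution 1: 0.37 * 0.192 = 0.07104 wt%
Contribution 2: 0.63 * 2.33 = 1.4679 wt%
S_blend = 0.07104 + 1.4679 = 1.53894

1.53894 wt%


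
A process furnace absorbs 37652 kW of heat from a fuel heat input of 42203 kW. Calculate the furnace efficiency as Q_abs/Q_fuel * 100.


Furnace efficiency = Q_absorbed / Q_fuel * 100
= 37652 / 42203 * 100 = 89.22

89.22 %


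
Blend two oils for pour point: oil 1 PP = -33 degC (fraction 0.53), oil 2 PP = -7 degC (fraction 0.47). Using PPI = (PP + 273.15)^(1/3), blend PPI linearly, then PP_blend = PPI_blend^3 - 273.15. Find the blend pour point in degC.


PPI_1 = (-33 + 273.15)^(1/3) = 6.215759
PPI_2 = (-7 + 273.15)^(1/3) = 6.432436
PPI_blend = 0.53 * 6.215759 + 0.47 * 6.432436 = 6.317597
PP_blend = 6.317597^3 - 273.15 = 252.1481 - 273.15 = -21

-21 degC


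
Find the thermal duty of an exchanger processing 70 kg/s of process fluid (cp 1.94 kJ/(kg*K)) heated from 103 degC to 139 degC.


Q = m_dot * cp * delta_T
delta_T = 139 - 103 = 36 K
Q = 70 * 1.94 * 36
= 135.8 * 36
= 4888.8 kW

4888.8 kW


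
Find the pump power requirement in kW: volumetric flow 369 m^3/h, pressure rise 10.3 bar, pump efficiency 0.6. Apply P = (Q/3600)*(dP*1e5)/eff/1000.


Q = 369 / 3600 = 0.1025 m^3/s
P = 0.1025 * (10.3 * 1e5) / 0.6 / 1000 = 176.0

176.0 kW


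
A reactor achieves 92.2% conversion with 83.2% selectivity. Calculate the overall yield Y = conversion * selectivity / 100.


Overall yield = conversion (%) * selectivity (%) / 100
Conversion = 92.2%, Selectivity = 83.2%
Y = 92.2 * 83.2 / 100
= 76.7104 %

76.7104 %


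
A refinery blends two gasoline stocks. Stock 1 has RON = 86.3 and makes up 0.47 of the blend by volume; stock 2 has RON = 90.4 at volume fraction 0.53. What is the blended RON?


Linear blending: RON_blend = sum(vi * RONi)
Contribution 1: 0.47 * 86.3 = 40.561
Contribution 2: 0.53 * 90.4 = 47.912
RON_blend = 40.561 + 47.912 = 88.473

88.473


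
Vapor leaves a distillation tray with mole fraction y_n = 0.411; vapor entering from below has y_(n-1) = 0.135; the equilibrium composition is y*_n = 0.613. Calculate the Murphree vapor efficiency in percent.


Murphree vapor efficiency: EMV = (y_n - y_(n-1)) / (y*_n - y_(n-1)) * 100
EMV = (0.411 - 0.135) / (0.613 - 0.135) * 100 = 0.276 / 0.478 * 100 = 57.74

57.74 %


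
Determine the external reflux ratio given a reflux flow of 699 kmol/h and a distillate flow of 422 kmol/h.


Reflux ratio definition: R = L / D (liquid returned / distillate withdrawn)
L = 699 kmol/h, D = 422 kmol/h
R = 699 / 422 = 1.656

1.656


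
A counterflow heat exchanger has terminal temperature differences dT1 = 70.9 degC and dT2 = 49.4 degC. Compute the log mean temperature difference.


LMTD = (dT1 - dT2) / ln(dT1/dT2)
= (70.9 - 49.4) / ln(70.9 / 49.4) = 21.5 / 0.36132 = 59.50

59.50 degC


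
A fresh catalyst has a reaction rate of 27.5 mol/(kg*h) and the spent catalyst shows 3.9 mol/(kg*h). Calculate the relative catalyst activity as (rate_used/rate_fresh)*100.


Activity (%) = (rate_used / rate_fresh) * 100
rate_used = 3.9, rate_fresh = 27.5
= (3.9 / 27.5) * 100
= 0.1418 * 100 = 14.18

14.18 %


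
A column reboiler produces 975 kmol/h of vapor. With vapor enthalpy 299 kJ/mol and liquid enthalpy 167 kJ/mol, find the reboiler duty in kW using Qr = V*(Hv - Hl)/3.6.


Qr = 975 * (299 - 167) / 3.6 = 975 * 132 / 3.6 = 35750

35750 kW


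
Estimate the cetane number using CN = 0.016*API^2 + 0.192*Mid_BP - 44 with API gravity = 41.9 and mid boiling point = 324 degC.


CN = 0.016 * 41.9^2 + 0.192 * 324 - 44
CN = 28.08976 + 62.208 - 44 = 46.29776

46.29776


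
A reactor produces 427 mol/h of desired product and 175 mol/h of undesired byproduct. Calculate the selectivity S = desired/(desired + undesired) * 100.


Selectivity = desired / (desired + undesired) * 100
Total products = 427 + 175 = 602 mol/h
S = 427 / 602 * 100
= 0.7093 * 100
= 70.93 %

70.93 %


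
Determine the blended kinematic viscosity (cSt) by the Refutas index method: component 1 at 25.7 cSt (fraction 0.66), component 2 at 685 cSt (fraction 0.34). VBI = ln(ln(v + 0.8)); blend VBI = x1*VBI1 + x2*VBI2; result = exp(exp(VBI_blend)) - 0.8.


Refutas method: VBN_i = 14.534*ln(ln(visc_i + 0.8)) + 10.975, blended linearly by mass fraction; since VBN is linear in VBI_i = ln(ln(visc_i + 0.8)) and the fractions sum to 1, blend VBI directly: visc = exp(exp(VBI_blend)) - 0.8
VBI_1 = ln(ln(25.7 + 0.8)) = 1.18697
VBI_2 = ln(ln(685 + 0.8)) = 1.8765
VBI_blend = 0.66 * 1.18697 + 0.34 * 1.8765 = 1.42141
visc_blend = exp(exp(1.42141)) - 0.8 = 62.19

62.19 cSt


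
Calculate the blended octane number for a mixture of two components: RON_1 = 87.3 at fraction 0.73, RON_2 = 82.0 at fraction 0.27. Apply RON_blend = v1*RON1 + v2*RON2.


Linear blending: RON_blend = sum(vi * RONi)
Contribution 1: 0.73 * 87.3 = 63.729
Contribution 2: 0.27 * 82.0 = 22.14
RON_blend = 63.729 + 22.14 = 85.869

85.869


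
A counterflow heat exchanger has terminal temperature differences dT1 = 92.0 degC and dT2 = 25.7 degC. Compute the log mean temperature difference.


LMTD = (dT1 - dT2) / ln(dT1/dT2)
= (92.0 - 25.7) / ln(92.0 / 25.7) = 66.3 / 1.2753 = 51.99

51.99 degC


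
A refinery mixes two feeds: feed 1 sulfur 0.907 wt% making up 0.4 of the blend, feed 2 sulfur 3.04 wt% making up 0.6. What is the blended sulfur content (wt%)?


Linear sulfur blending: S_blend = x1*S1 + x2*S2
Contribution 1: 0.4 * 0.907 = 0.3628 wt%
Contribution 2: 0.6 * 3.04 = 1.824 wt%
S_blend = 0.3628 + 1.824 = 2.1868

2.1868 wt%


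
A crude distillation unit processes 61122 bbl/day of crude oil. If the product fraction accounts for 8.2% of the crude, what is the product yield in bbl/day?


Crude throughput = 61122 bbl/day
Fraction yield = 8.2%
yield = throughput * fraction / 100
yield = 61122 * 8.2 / 100 = 5012.004

5012.004 bbl/day


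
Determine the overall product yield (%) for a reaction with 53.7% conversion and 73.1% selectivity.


Overall yield = conversion (%) * selectivity (%) / 100
Conversion = 53.7%, Selectivity = 73.1%
Y = 53.7 * 73.1 / 100
= 39.2547 %

39.2547 %


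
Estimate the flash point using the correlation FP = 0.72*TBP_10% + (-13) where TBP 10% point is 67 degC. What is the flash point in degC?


FP = 0.72 * 67 + (-13) = 35.24

35.24 degC


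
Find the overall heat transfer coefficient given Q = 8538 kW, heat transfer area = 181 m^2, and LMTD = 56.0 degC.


From Q = U*A*LMTD, U = Q / (A * LMTD)
U = 8538 / (181 * 56.0) = 8538 / 10136 = 0.8423

0.8423 kW/(m^2*K)


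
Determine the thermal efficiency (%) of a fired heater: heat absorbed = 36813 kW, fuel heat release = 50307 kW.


Furnace efficiency = Q_absorbed / Q_fuel * 100
= 36813 / 50307 * 100 = 73.18

73.18 %


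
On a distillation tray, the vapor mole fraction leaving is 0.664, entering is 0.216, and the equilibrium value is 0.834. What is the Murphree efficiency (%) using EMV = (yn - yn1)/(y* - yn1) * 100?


Murphree vapor efficiency: EMV = (y_n - y_(n-1)) / (y*_n - y_(n-1)) * 100
EMV = (0.664 - 0.216) / (0.834 - 0.216) * 100 = 0.448 / 0.618 * 100 = 72.49

72.49 %


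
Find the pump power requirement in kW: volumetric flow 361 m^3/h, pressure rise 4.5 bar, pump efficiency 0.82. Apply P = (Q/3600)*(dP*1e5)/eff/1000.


Q = 361 / 3600 = 0.100278 m^3/s
P = 0.100278 * (4.5 * 1e5) / 0.82 / 1000 = 55.03

55.03 kW


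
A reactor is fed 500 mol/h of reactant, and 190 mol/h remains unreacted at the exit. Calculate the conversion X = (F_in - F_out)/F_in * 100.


X = (F_in - F_out) / F_in * 100
Moles reacted = 500 - 190 = 310
X = 310 / 500 * 100
= 0.6200 * 100
= 62.00 %

62.00 %


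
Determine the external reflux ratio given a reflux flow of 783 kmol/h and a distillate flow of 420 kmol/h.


Reflux ratio definition: R = L / D (liquid returned / distillate withdrawn)
L = 783 kmol/h, D = 420 kmol/h
R = 783 / 420 = 1.864

1.864


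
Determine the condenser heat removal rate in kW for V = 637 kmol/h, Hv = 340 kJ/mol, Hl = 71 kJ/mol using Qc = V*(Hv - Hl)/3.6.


Qc = 637 * (340 - 71) / 3.6 = 637 * 269 / 3.6 = 47600

47600 kW


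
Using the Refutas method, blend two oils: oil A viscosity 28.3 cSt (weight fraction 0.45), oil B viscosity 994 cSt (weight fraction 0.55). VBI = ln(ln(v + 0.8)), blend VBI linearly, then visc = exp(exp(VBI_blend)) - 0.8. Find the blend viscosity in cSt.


Refutas method: VBN_i = 14.534*ln(ln(visc_i + 0.8)) + 10.975, blended linearly by mass fraction; since VBN is linear in VBI_i = ln(ln(visc_i + 0.8)) and the fractions sum to 1, blend VBI directly: visc = exp(exp(VBI_blend)) - 0.8
VBI_1 = ln(ln(28.3 + 0.8)) = 1.21513
VBI_2 = ln(ln(994 + 0.8)) = 1.93189
VBI_blend = 0.45 * 1.21513 + 0.55 * 1.93189 = 1.60935
visc_blend = exp(exp(1.60935)) - 0.8 = 147.5

147.5 cSt


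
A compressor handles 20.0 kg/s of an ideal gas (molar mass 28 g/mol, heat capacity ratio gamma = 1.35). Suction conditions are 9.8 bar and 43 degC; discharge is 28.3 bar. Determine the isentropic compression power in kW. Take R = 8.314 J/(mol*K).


Isentropic work: W = m*(gamma/(gamma-1))*(R*T1/MW)*((P2/P1)^((gamma-1)/gamma) - 1)
T1 = 43 + 273.15 = 316.15 K
Pressure ratio = 28.3 / 9.8 = 2.88776
Exponent = (1.35 - 1)/1.35 = 0.259259
(P2/P1)^exp - 1 = 2.88776^0.259259 - 1 = 0.316451
W = 20.0 * 1.35 / 0.35 * 8.314 * 316.15 / 28 * 0.316451 = 2292

2292 kW


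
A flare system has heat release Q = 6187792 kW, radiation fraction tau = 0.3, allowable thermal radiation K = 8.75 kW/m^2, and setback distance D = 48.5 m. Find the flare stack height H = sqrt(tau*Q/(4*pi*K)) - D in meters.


tau*Q/(4*pi*K) = 0.3 * 6187792 / (4 * pi * 8.75) = 16882.6
sqrt(16882.6) = 129.933
H = 129.933 - 48.5 = 81.43

81.43 m


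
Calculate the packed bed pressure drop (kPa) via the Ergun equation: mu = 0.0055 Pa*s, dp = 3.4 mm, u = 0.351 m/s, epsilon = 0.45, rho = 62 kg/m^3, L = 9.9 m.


dp = 3.4 mm = 0.0034 m
Viscous term = 150*0.0055*0.351*(1-0.45)^2 / (0.0034^2*0.45^3) = 83155.5
Inertial term = 1.75*62*0.351^2*(1-0.45) / (0.0034*0.45^3) = 23729.6
dP/L = 83155.5 + 23729.6 = 106885 Pa/m
dP = 106885 * 9.9 / 1000 = 1058 kPa

1058 kPa


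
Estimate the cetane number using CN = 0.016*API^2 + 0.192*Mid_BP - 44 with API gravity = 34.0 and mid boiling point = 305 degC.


CN = 0.016 * 34.0^2 + 0.192 * 305 - 44
CN = 18.496 + 58.56 - 44 = 33.056

33.056


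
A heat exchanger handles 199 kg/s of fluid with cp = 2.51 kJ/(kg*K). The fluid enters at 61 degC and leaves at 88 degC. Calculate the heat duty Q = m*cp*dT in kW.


Q = m_dot * cp * delta_T
delta_T = 88 - 61 = 27 K
Q = 199 * 2.51 * 27
= 499.49 * 27
= 13486.23 kW

13486.23 kW


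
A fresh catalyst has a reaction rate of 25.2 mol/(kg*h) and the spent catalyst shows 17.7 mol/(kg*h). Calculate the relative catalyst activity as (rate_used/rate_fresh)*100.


Activity (%) = (rate_used / rate_fresh) * 100
rate_used = 17.7, rate_fresh = 25.2
= (17.7 / 25.2) * 100
= 0.7024 * 100 = 70.24

70.24 %


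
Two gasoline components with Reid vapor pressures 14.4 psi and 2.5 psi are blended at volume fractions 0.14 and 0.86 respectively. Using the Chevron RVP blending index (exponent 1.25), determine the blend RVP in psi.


Chevron index: RVP_blend = (sum xi*RVPi^1.25)^(1/1.25)
RVP^1.25 terms: 0.14 * 14.4^1.25 + 0.86 * 2.5^1.25 = 6.63066
RVP_blend = 6.63066^(1/1.25) = 4.542

4.542 psi


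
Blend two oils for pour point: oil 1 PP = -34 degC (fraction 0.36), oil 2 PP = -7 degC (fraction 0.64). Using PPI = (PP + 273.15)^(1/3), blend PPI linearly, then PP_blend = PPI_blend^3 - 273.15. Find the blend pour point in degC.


PPI_1 = (-34 + 273.15)^(1/3) = 6.20712
PPI_2 = (-7 + 273.15)^(1/3) = 6.432436
PPI_blend = 0.36 * 6.20712 + 0.64 * 6.432436 = 6.351322
PP_blend = 6.351322^3 - 273.15 = 256.2078 - 273.15 = -16.94

-16.94 degC


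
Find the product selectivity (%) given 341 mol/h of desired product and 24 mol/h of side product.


Selectivity = desired / (desired + undesired) * 100
Total products = 341 + 24 = 365 mol/h
S = 341 / 365 * 100
= 0.9342 * 100
= 93.42 %

93.42 %


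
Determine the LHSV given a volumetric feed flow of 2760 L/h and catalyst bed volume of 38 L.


LHSV = volumetric feed rate / catalyst volume
= 2760 L/h / 38 L
= 72.63 h^-1

72.63 h^-1


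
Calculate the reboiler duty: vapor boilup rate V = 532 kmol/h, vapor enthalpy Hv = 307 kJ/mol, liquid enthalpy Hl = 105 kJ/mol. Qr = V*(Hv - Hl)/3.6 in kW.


Qr = 532 * (307 - 105) / 3.6 = 532 * 202 / 3.6 = 29850

29850 kW


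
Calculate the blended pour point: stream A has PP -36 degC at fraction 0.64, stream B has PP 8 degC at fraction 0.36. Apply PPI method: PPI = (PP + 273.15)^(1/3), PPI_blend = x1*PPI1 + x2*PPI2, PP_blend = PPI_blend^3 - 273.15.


PPI_1 = (-36 + 273.15)^(1/3) = 6.189768
PPI_2 = (8 + 273.15)^(1/3) = 6.551077
PPI_blend = 0.64 * 6.189768 + 0.36 * 6.551077 = 6.319839
PP_blend = 6.319839^3 - 273.15 = 252.4167 - 273.15 = -20.73

-20.73 degC


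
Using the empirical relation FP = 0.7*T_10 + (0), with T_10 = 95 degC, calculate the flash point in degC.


FP = 0.7 * 95 + (0) = 66.5

66.5 degC


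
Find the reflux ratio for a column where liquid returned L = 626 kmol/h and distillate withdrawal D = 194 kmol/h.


Reflux ratio definition: R = L / D (liquid returned / distillate withdrawn)
L = 626 kmol/h, D = 194 kmol/h
R = 626 / 194 = 3.227

3.227


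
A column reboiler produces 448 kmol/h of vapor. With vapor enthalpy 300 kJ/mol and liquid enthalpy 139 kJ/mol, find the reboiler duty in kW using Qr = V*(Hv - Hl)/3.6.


Qr = 448 * (300 - 139) / 3.6 = 448 * 161 / 3.6 = 20040

20040 kW


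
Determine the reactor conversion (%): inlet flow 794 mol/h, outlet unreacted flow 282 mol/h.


X = (F_in - F_out) / F_in * 100
Moles reacted = 794 - 282 = 512
X = 512 / 794 * 100
= 0.6448 * 100
= 64.48 %

64.48 %


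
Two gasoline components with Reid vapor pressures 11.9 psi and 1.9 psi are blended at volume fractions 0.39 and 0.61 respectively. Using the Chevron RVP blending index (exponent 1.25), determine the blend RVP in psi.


Chevron index: RVP_blend = (sum xi*RVPi^1.25)^(1/1.25)
RVP^1.25 terms: 0.39 * 11.9^1.25 + 0.61 * 1.9^1.25 = 9.98055
RVP_blend = 9.98055^(1/1.25) = 6.300

6.300 psi


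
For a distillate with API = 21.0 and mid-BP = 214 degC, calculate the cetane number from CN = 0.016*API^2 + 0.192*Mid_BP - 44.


CN = 0.016 * 21.0^2 + 0.192 * 214 - 44
CN = 7.056 + 41.088 - 44 = 4.144

4.144


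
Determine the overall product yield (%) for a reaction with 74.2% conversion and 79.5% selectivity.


Overall yield = conversion (%) * selectivity (%) / 100
Conversion = 74.2%, Selectivity = 79.5%
Y = 74.2 * 79.5 / 100
= 58.989 %

58.989 %


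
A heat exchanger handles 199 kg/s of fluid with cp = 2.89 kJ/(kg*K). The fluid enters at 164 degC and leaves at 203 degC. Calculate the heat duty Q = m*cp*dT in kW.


Q = m_dot * cp * delta_T
delta_T = 203 - 164 = 39 K
Q = 199 * 2.89 * 39
= 575.11 * 39
= 22429.29 kW

22429.29 kW


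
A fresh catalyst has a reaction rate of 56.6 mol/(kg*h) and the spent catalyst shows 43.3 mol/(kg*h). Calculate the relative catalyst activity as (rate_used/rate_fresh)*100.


Activity (%) = (rate_used / rate_fresh) * 100
rate_used = 43.3, rate_fresh = 56.6
= (43.3 / 56.6) * 100
= 0.7650 * 100 = 76.50

76.50 %


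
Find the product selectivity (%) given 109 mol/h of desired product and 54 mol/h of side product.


Selectivity = desired / (desired + undesired) * 100
Total products = 109 + 54 = 163 mol/h
S = 109 / 163 * 100
= 0.6687 * 100
= 66.87 %

66.87 %


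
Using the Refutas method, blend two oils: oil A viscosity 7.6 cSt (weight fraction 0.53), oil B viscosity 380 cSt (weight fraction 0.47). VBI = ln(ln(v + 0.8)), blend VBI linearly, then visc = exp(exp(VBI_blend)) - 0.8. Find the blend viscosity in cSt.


Refutas method: VBN_i = 14.534*ln(ln(visc_i + 0.8)) + 10.975, blended linearly by mass fraction; since VBN is linear in VBI_i = ln(ln(visc_i + 0.8)) and the fractions sum to 1, blend VBI directly: visc = exp(exp(VBI_blend)) - 0.8
VBI_1 = ln(ln(7.6 + 0.8)) = 0.755291
VBI_2 = ln(ln(380 + 0.8)) = 1.78209
VBI_blend = 0.53 * 0.755291 + 0.47 * 1.78209 = 1.23789
visc_blend = exp(exp(1.23789)) - 0.8 = 30.65

30.65 cSt


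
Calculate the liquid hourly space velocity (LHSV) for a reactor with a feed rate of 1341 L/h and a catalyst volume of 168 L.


LHSV = volumetric feed rate / catalyst volume
= 1341 L/h / 168 L
= 7.982 h^-1

7.982 h^-1


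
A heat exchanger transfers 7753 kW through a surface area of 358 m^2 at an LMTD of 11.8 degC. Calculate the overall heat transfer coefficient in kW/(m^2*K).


From Q = U*A*LMTD, U = Q / (A * LMTD)
U = 7753 / (358 * 11.8) = 7753 / 4224.4 = 1.835

1.835 kW/(m^2*K)


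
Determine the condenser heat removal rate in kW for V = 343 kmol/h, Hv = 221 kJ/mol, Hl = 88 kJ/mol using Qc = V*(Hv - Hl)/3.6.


Qc = 343 * (221 - 88) / 3.6 = 343 * 133 / 3.6 = 12670

12670 kW


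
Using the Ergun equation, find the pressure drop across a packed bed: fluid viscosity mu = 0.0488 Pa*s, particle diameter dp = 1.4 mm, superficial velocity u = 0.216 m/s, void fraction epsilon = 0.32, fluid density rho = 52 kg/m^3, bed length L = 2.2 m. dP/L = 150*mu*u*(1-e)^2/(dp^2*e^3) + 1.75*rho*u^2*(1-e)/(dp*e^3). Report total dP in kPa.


dp = 1.4 mm = 0.0014 m
Viscous term = 150*0.0488*0.216*(1-0.32)^2 / (0.0014^2*0.32^3) = 11383500
Inertial term = 1.75*52*0.216^2*(1-0.32) / (0.0014*0.32^3) = 62933.2
dP/L = 11383500 + 62933.2 = 11446400 Pa/m
dP = 11446400 * 2.2 / 1000 = 25180 kPa

25180 kPa


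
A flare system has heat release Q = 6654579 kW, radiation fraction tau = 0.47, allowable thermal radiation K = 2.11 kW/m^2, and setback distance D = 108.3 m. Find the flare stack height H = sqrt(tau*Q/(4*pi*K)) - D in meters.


tau*Q/(4*pi*K) = 0.47 * 6654579 / (4 * pi * 2.11) = 117958
sqrt(117958) = 343.45
H = 343.45 - 108.3 = 235.1

235.1 m


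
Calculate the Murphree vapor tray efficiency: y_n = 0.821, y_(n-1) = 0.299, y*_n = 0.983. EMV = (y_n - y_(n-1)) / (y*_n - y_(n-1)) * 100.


Murphree vapor efficiency: EMV = (y_n - y_(n-1)) / (y*_n - y_(n-1)) * 100
EMV = (0.821 - 0.299) / (0.983 - 0.299) * 100 = 0.522 / 0.684 * 100 = 76.32

76.32 %


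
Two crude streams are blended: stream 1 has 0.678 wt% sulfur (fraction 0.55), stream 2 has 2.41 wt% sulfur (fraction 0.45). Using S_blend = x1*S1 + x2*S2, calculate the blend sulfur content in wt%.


Linear sulfur blending: S_blend = x1*S1 + x2*S2
Contribution 1: 0.55 * 0.678 = 0.3729 wt%
Contribution 2: 0.45 * 2.41 = 1.0845 wt%
S_blend = 0.3729 + 1.0845 = 1.4574

1.4574 wt%


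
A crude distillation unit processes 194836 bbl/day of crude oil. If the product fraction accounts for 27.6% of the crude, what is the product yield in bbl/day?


Crude throughput = 194836 bbl/day
Fraction yield = 27.6%
yield = throughput * fraction / 100
yield = 194836 * 27.6 / 100 = 53774.736

53774.736 bbl/day


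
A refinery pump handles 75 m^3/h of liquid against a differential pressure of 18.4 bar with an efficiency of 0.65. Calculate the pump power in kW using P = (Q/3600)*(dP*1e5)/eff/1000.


Q = 75 / 3600 = 0.0208333 m^3/s
P = 0.0208333 * (18.4 * 1e5) / 0.65 / 1000 = 58.97

58.97 kW


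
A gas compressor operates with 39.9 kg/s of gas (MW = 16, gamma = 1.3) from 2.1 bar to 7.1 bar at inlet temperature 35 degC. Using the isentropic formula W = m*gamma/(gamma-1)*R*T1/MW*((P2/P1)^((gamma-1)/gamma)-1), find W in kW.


Isentropic work: W = m*(gamma/(gamma-1))*(R*T1/MW)*((P2/P1)^((gamma-1)/gamma) - 1)
T1 = 35 + 273.15 = 308.15 K
Pressure ratio = 7.1 / 2.1 = 3.38095
Exponent = (1.3 - 1)/1.3 = 0.230769
(P2/P1)^exp - 1 = 3.38095^0.230769 - 1 = 0.324603
W = 39.9 * 1.3 / 0.3 * 8.314 * 308.15 / 16 * 0.324603 = 8987

8987 kW


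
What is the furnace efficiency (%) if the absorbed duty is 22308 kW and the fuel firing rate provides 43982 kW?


Furnace efficiency = Q_absorbed / Q_fuel * 100
= 22308 / 43982 * 100 = 50.72

50.72 %


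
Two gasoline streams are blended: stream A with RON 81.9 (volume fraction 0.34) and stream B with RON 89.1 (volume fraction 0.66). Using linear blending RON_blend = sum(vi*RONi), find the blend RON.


Linear blending: RON_blend = sum(vi * RONi)
Contribution 1: 0.34 * 81.9 = 27.846
Contribution 2: 0.66 * 89.1 = 58.806
RON_blend = 27.846 + 58.806 = 86.652

86.652


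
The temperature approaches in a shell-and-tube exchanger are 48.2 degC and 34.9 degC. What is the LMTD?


LMTD = (dT1 - dT2) / ln(dT1/dT2)
= (48.2 - 34.9) / ln(48.2 / 34.9) = 13.3 / 0.322872 = 41.19

41.19 degC


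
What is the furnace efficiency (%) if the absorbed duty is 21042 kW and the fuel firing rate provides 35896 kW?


Furnace efficiency = Q_absorbed / Q_fuel * 100
= 21042 / 35896 * 100 = 58.62

58.62 %


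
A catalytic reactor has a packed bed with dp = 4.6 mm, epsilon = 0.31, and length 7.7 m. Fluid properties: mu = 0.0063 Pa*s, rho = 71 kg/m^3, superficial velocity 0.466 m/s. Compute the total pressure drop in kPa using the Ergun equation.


dp = 4.6 mm = 0.0046 m
Viscous term = 150*0.0063*0.466*(1-0.31)^2 / (0.0046^2*0.31^3) = 332595
Inertial term = 1.75*71*0.466^2*(1-0.31) / (0.0046*0.31^3) = 135855
dP/L = 332595 + 135855 = 468450 Pa/m
dP = 468450 * 7.7 / 1000 = 3607 kPa

3607 kPa
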